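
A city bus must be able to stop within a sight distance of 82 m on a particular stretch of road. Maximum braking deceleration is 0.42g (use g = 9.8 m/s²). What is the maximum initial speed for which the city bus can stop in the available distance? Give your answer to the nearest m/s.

a = 0.42 × 9.8 = 4.116 m/s².
v²/(2a) = d ⇒ v = √(2 × 4.116 × 82) = √675.02 = 25.9811 m/s.

Maximum speed ≈ 26 m/s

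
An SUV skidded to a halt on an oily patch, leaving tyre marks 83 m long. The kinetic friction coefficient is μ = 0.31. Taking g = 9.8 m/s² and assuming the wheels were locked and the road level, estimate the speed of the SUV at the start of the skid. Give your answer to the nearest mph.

Initial speed ≈ 50 mph

Deceleration a = μg = 0.31 × 9.8 = 3.038 m/s².
v = √(2a·d) = √(2 × 3.038 × 83) = √504.308 = 22.4568 m/s.
= 22.4568 ÷ 0.44704 = 50.234 mph.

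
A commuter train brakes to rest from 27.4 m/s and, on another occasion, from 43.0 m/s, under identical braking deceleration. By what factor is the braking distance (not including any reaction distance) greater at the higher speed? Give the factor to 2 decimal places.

Factor ≈ 2.46

Braking distance d = v²/(2a), so with a fixed, d ∝ v².
Factor = (43.0/27.4)² = 1.5693² = 2.4627.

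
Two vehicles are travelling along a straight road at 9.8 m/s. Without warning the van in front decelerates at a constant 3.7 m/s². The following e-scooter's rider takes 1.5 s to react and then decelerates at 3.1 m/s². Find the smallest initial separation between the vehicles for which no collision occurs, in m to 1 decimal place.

Minimum gap ≈ 17.2 m

Leader travels v²/(2a_L) = 96.040 / 7.400 = 12.978 m before stopping.
Follower covers v·t_r = 9.8000 × 1.5 = 14.700 m while reacting, then v²/(2a_F) = 96.040 / 6.200 = 15.490 m while braking, for a total of 14.700 + 15.490 = 30.190 m.
Since a_F ≤ a_L and the follower starts braking later, the follower is never slower than the leader, so the closest approach is when both have stopped.
Minimum gap = 30.190 − 12.978 = 17.212 m.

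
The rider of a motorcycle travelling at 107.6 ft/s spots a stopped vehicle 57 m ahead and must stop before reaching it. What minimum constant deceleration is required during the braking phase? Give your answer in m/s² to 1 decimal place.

107.6 ft/s × 0.3048 = 32.7965 m/s.
v² = 2a·d ⇒ a = v²/(2d) = 32.7965² / (2 × 57.000) = 1075.610 / 114.000 = 9.4352 m/s².

Required deceleration ≈ 9.4 m/s²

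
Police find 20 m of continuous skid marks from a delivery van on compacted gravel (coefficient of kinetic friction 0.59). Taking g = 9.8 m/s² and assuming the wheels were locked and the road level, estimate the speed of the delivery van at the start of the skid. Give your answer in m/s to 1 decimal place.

Initial speed ≈ 15.2 m/s

Deceleration a = μg = 0.59 × 9.8 = 5.782 m/s².
v = √(2a·d) = √(2 × 5.782 × 20) = √231.280 = 15.2079 m/s.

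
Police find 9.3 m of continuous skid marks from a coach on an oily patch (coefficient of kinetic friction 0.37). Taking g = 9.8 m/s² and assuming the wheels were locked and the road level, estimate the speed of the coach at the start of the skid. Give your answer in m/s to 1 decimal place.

Initial speed ≈ 8.2 m/s

Deceleration a = μg = 0.37 × 9.8 = 3.626 m/s².
v = √(2a·d) = √(2 × 3.626 × 9.3) = √67.444 = 8.2124 m/s.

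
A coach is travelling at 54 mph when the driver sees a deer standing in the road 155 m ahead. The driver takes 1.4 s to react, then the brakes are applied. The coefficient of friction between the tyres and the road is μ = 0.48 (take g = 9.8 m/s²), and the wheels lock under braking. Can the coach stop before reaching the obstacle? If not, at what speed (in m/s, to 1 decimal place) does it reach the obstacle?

54 mph × 0.44704 = 24.1402 m/s.
a = μg = 0.48 × 9.8 = 4.704 m/s².
Reaction distance = 24.1402 × 1.4 = 33.796 m.
Braking distance = v²/(2a) = 582.749 / 9.408 = 61.942 m.
Total stopping distance = 33.796 + 61.942 = 95.738 m, vs 155 m available — it stops with 155 − 95.738 = 59.262 m to spare.

Yes — it stops about 59.3 m short of the obstacle, so it never reaches it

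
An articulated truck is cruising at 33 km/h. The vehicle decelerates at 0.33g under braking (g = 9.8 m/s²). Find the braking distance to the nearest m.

33 km/h ÷ 3.6 = 9.1667 m/s.
a = 0.33 × 9.8 = 3.234 m/s².
Braking distance = v²/(2a) = 9.1667² / (2 × 3.234) = 84.028 / 6.468 = 12.991 m.

Braking distance ≈ 13 m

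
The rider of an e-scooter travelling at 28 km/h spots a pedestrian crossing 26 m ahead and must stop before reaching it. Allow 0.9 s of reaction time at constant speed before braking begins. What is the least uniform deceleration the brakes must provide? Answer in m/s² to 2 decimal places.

Required deceleration ≈ 1.59 m/s²

28 km/h ÷ 3.6 = 7.7778 m/s.
Distance covered during reaction = 7.7778 × 0.9 = 7.000 m.
Distance available for braking: 26 − 7.000 = 19.000 m.
v² = 2a·d ⇒ a = v²/(2d) = 7.7778² / (2 × 19.000) = 60.494 / 38.000 = 1.5919 m/s².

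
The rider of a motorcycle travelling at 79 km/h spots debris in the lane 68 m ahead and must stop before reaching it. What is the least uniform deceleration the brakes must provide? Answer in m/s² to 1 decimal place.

Required deceleration ≈ 3.5 m/s²

79 km/h ÷ 3.6 = 21.9444 m/s.
v² = 2a·d ⇒ a = v²/(2d) = 21.9444² / (2 × 68.000) = 481.557 / 136.000 = 3.5409 m/s².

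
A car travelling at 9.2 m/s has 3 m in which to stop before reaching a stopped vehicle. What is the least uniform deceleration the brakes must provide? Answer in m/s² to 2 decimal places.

v² = 2a·d ⇒ a = v²/(2d) = 9.2000² / (2 × 3.000) = 84.640 / 6.000 = 14.1067 m/s².

Required deceleration ≈ 14.11 m/s²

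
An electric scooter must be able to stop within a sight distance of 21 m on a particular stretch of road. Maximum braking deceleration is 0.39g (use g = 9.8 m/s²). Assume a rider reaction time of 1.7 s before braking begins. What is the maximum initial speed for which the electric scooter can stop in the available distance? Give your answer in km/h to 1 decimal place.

Maximum speed ≈ 27.9 km/h

a = 0.39 × 9.8 = 3.822 m/s².
Stopping distance: v·t_r + v²/(2a) = 21 with t_r = 1.7 s and a = 3.822 m/s².
So v² + 12.995 v − 160.52 = 0.
Positive root: v = −a·t_r + √((a·t_r)² + 2a·d) = −6.497 + √(42.211 + 160.52) = 7.7414 m/s.
7.7414 m/s × 3.6 = 27.869 km/h.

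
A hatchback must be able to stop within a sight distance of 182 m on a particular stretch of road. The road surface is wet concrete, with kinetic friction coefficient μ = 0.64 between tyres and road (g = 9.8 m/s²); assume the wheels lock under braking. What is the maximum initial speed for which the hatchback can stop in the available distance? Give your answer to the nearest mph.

a = μg = 0.64 × 9.8 = 6.272 m/s².
v²/(2a) = d ⇒ v = √(2 × 6.272 × 182) = √2283.01 = 47.7809 m/s.
47.7809 m/s ÷ 0.44704 = 106.883 mph.

Maximum speed ≈ 107 mph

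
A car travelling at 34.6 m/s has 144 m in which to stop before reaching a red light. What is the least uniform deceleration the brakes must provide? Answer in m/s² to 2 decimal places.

Required deceleration ≈ 4.16 m/s²

v² = 2a·d ⇒ a = v²/(2d) = 34.6000² / (2 × 144.000) = 1197.160 / 288.000 = 4.1568 m/s².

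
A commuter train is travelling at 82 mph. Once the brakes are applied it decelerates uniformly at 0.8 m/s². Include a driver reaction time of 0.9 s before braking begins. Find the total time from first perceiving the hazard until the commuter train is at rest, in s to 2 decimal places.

Total time ≈ 46.72 s

82 mph × 0.44704 = 36.6573 m/s.
Braking time = v/a = 36.6573 / 0.800 = 45.822 s.
Total = 0.9 + 45.822 = 46.722 s.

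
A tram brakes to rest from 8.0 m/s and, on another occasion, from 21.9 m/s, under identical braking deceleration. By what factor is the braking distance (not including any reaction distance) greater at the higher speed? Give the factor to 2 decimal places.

Factor ≈ 7.49

Braking distance d = v²/(2a), so with a fixed, d ∝ v².
Factor = (21.9/8.0)² = 2.7375² = 7.4939.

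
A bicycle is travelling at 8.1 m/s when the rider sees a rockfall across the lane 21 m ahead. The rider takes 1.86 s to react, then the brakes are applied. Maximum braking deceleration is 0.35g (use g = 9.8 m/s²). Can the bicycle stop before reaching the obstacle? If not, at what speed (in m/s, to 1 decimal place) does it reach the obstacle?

No — it strikes the obstacle at 5.0 m/s

a = 0.35 × 9.8 = 3.430 m/s².
Reaction distance = 8.1000 × 1.86 = 15.066 m.
Braking distance needed to stop: v²/(2a) = 65.610 / 6.860 = 9.564 m, so total needed = 15.066 + 9.564 = 24.630 m > 21 m — it cannot stop.
Distance remaining when braking begins: 21 − 15.066 = 5.934 m.
v² = v₀² − 2a·d = 65.610 − 2 × 3.430 × 5.934 = 24.903 m²/s².
v = √24.903 = 4.990 m/s.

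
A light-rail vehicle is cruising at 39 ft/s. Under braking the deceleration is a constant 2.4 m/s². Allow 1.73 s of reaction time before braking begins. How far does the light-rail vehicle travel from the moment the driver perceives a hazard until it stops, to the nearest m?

39 ft/s × 0.3048 = 11.8872 m/s.
Reaction distance = v·t_r = 11.8872 × 1.73 = 20.565 m.
Braking distance = v²/(2a) = 11.8872² / (2 × 2.400) = 141.306 / 4.800 = 29.439 m.
Total = 20.565 + 29.439 = 50.004 m.

Total stopping distance ≈ 50 m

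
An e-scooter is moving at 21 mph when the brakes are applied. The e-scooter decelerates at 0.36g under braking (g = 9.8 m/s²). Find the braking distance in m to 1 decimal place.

21 mph × 0.44704 = 9.3878 m/s.
a = 0.36 × 9.8 = 3.528 m/s².
Braking distance = v²/(2a) = 9.3878² / (2 × 3.528) = 88.131 / 7.056 = 12.490 m.

Braking distance ≈ 12.5 m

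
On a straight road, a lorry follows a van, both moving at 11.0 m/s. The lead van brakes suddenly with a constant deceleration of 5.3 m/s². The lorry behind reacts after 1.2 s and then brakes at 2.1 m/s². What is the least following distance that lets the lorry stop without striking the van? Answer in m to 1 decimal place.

Minimum gap ≈ 30.6 m

Leader travels v²/(2a_L) = 121.000 / 10.600 = 11.415 m before stopping.
Follower covers v·t_r = 11.0000 × 1.2 = 13.200 m while reacting, then v²/(2a_F) = 121.000 / 4.200 = 28.810 m while braking, for a total of 13.200 + 28.810 = 42.010 m.
Since a_F ≤ a_L and the follower starts braking later, the follower is never slower than the leader, so the closest approach is when both have stopped.
Minimum gap = 42.010 − 11.415 = 30.595 m.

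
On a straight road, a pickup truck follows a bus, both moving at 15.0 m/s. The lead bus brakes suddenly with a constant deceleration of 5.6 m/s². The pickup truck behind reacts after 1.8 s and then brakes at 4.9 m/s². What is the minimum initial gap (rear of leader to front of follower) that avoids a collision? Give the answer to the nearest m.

Leader travels v²/(2a_L) = 225.000 / 11.200 = 20.089 m before stopping.
Follower covers v·t_r = 15.0000 × 1.8 = 27.000 m while reacting, then v²/(2a_F) = 225.000 / 9.800 = 22.959 m while braking, for a total of 27.000 + 22.959 = 49.959 m.
Since a_F ≤ a_L and the follower starts braking later, the follower is never slower than the leader, so the closest approach is when both have stopped.
Minimum gap = 49.959 − 20.089 = 29.870 m.

Minimum gap ≈ 30 m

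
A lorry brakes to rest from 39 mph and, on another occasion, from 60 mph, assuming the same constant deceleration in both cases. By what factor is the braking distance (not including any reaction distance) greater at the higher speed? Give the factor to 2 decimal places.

Braking distance d = v²/(2a), so with a fixed, d ∝ v².
Factor = (60/39)² = 1.5385² = 2.3670.

Factor ≈ 2.37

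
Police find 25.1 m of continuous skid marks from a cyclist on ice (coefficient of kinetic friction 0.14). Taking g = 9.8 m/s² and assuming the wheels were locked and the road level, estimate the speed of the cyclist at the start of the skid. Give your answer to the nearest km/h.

Deceleration a = μg = 0.14 × 9.8 = 1.372 m/s².
v = √(2a·d) = √(2 × 1.372 × 25.1) = √68.874 = 8.2990 m/s.
= 8.2990 × 3.6 = 29.876 km/h.

Initial speed ≈ 30 km/h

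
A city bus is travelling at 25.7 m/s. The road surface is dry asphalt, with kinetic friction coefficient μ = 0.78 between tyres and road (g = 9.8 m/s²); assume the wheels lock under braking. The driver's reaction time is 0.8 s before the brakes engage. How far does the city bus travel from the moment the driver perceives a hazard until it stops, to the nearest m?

Total stopping distance ≈ 64 m

a = μg = 0.78 × 9.8 = 7.644 m/s².
Reaction distance = v·t_r = 25.7000 × 0.8 = 20.560 m.
Braking distance = v²/(2a) = 25.7000² / (2 × 7.644) = 660.490 / 15.288 = 43.203 m.
Total = 20.560 + 43.203 = 63.763 m.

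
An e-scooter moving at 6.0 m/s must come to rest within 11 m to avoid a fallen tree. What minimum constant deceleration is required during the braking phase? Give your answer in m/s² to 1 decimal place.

v² = 2a·d ⇒ a = v²/(2d) = 6.0000² / (2 × 11.000) = 36.000 / 22.000 = 1.6364 m/s².

Required deceleration ≈ 1.6 m/s²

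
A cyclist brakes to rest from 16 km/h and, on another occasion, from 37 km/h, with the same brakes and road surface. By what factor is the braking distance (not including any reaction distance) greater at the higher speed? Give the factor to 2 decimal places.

Braking distance d = v²/(2a), so with a fixed, d ∝ v².
Factor = (37/16)² = 2.3125² = 5.3477.

Factor ≈ 5.35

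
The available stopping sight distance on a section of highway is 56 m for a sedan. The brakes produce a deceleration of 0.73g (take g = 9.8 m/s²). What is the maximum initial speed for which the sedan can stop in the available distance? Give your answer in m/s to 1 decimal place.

Maximum speed ≈ 28.3 m/s

a = 0.73 × 9.8 = 7.154 m/s².
v²/(2a) = d ⇒ v = √(2 × 7.154 × 56) = √801.25 = 28.3064 m/s.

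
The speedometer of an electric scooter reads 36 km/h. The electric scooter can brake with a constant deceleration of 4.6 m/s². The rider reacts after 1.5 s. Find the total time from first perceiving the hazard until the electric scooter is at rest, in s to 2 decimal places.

36 km/h ÷ 3.6 = 10.0000 m/s.
Braking time = v/a = 10.0000 / 4.600 = 2.174 s.
Total = 1.5 + 2.174 = 3.674 s.

Total time ≈ 3.67 s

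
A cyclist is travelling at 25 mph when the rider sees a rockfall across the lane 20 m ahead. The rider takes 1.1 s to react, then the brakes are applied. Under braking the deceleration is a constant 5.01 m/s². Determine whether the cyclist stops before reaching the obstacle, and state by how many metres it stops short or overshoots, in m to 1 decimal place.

25 mph × 0.44704 = 11.1760 m/s.
Reaction distance = 11.1760 × 1.1 = 12.294 m.
Braking distance = v²/(2a) = 124.903 / 10.020 = 12.465 m.
Total stopping distance = 12.294 + 12.465 = 24.759 m, vs 20 m available — it cannot stop in time and overshoots by 24.759 − 20 = 4.759 m.

No — it overshoots by 4.8 m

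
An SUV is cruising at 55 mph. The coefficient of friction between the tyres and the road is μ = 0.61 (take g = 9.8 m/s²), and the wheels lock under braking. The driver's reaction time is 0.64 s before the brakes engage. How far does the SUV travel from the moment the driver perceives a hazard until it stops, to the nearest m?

Total stopping distance ≈ 66 m

55 mph × 0.44704 = 24.5872 m/s.
a = μg = 0.61 × 9.8 = 5.978 m/s².
Reaction distance = v·t_r = 24.5872 × 0.64 = 15.736 m.
Braking distance = v²/(2a) = 24.5872² / (2 × 5.978) = 604.530 / 11.956 = 50.563 m.
Total = 15.736 + 50.563 = 66.299 m.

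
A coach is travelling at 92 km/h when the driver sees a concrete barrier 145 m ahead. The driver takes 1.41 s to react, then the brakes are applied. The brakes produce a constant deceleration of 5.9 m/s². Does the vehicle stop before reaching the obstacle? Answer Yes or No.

92 km/h ÷ 3.6 = 25.5556 m/s.
Reaction distance = 25.5556 × 1.41 = 36.033 m.
Braking distance = v²/(2a) = 653.089 / 11.800 = 55.347 m.
Total stopping distance = 36.033 + 55.347 = 91.380 m, vs 145 m available — it stops with 145 − 91.380 = 53.620 m to spare.

Yes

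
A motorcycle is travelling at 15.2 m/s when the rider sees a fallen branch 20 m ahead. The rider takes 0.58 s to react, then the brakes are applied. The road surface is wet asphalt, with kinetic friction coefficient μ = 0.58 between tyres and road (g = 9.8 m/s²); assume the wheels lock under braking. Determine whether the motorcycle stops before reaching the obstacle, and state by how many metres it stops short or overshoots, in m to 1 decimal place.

No — it overshoots by 9.1 m

a = μg = 0.58 × 9.8 = 5.684 m/s².
Reaction distance = 15.2000 × 0.58 = 8.816 m.
Braking distance = v²/(2a) = 231.040 / 11.368 = 20.324 m.
Total stopping distance = 8.816 + 20.324 = 29.140 m, vs 20 m available — it cannot stop in time and overshoots by 29.140 − 20 = 9.140 m.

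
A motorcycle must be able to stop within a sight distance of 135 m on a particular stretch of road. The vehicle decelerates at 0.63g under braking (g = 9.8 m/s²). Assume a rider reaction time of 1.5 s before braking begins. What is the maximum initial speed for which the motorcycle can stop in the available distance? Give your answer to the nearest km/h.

Maximum speed ≈ 117 km/h

a = 0.63 × 9.8 = 6.174 m/s².
Stopping distance: v·t_r + v²/(2a) = 135 with t_r = 1.5 s and a = 6.174 m/s².
So v² + 18.522 v − 1666.98 = 0.
Positive root: v = −a·t_r + √((a·t_r)² + 2a·d) = −9.261 + √(85.766 + 1666.98) = 32.6048 m/s.
32.6048 m/s × 3.6 = 117.377 km/h.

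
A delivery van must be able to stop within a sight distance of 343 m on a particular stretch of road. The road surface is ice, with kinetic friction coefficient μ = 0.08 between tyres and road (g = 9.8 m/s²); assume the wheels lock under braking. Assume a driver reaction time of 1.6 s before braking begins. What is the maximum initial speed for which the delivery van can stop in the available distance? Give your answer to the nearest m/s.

Maximum speed ≈ 22 m/s

a = μg = 0.08 × 9.8 = 0.784 m/s².
Stopping distance: v·t_r + v²/(2a) = 343 with t_r = 1.6 s and a = 0.784 m/s².
So v² + 2.509 v − 537.82 = 0.
Positive root: v = −a·t_r + √((a·t_r)² + 2a·d) = −1.254 + √(1.573 + 537.82) = 21.9708 m/s.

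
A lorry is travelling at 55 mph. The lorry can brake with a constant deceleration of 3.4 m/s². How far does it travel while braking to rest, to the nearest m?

Braking distance ≈ 89 m

55 mph × 0.44704 = 24.5872 m/s.
Braking distance = v²/(2a) = 24.5872² / (2 × 3.400) = 604.530 / 6.800 = 88.901 m.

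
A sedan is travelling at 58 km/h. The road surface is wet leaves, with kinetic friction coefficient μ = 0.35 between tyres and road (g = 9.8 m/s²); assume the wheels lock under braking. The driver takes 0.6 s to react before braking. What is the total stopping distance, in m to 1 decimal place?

58 km/h ÷ 3.6 = 16.1111 m/s.
a = μg = 0.35 × 9.8 = 3.430 m/s².
Reaction distance = v·t_r = 16.1111 × 0.6 = 9.667 m.
Braking distance = v²/(2a) = 16.1111² / (2 × 3.430) = 259.568 / 6.860 = 37.838 m.
Total = 9.667 + 37.838 = 47.505 m.

Total stopping distance ≈ 47.5 m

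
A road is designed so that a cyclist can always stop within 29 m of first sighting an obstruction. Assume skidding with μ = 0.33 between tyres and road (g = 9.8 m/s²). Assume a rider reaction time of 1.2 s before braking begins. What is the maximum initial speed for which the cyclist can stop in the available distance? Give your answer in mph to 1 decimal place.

Maximum speed ≈ 23.2 mph

a = μg = 0.33 × 9.8 = 3.234 m/s².
Stopping distance: v·t_r + v²/(2a) = 29 with t_r = 1.2 s and a = 3.234 m/s².
So v² + 7.762 v − 187.57 = 0.
Positive root: v = −a·t_r + √((a·t_r)² + 2a·d) = −3.881 + √(15.062 + 187.57) = 10.3539 m/s.
10.3539 m/s ÷ 0.44704 = 23.161 mph.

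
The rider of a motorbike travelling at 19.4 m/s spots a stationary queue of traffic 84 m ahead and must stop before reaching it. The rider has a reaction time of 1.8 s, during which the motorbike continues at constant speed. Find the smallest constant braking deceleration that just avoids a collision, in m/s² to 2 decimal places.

Required deceleration ≈ 3.83 m/s²

Distance covered during reaction = 19.4000 × 1.8 = 34.920 m.
Distance available for braking: 84 − 34.920 = 49.080 m.
v² = 2a·d ⇒ a = v²/(2d) = 19.4000² / (2 × 49.080) = 376.360 / 98.160 = 3.8341 m/s².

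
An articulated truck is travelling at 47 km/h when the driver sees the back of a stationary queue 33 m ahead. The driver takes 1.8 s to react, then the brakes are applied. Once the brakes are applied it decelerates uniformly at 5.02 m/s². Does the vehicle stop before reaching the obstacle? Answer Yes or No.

No

47 km/h ÷ 3.6 = 13.0556 m/s.
Reaction distance = 13.0556 × 1.8 = 23.500 m.
Braking distance = v²/(2a) = 170.449 / 10.040 = 16.977 m.
Total stopping distance = 23.500 + 16.977 = 40.477 m, vs 33 m available — it cannot stop in time and overshoots by 40.477 − 33 = 7.477 m.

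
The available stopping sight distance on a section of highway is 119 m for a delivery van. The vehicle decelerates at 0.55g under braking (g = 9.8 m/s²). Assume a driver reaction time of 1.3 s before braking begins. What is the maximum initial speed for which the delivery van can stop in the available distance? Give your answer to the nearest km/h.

Maximum speed ≈ 106 km/h

a = 0.55 × 9.8 = 5.390 m/s².
Stopping distance: v·t_r + v²/(2a) = 119 with t_r = 1.3 s and a = 5.390 m/s².
So v² + 14.014 v − 1282.82 = 0.
Positive root: v = −a·t_r + √((a·t_r)² + 2a·d) = −7.007 + √(49.098 + 1282.82) = 29.4885 m/s.
29.4885 m/s × 3.6 = 106.159 km/h.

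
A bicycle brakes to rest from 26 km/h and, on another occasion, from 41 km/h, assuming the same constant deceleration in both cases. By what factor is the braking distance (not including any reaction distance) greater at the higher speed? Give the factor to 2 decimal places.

Factor ≈ 2.49

Braking distance d = v²/(2a), so with a fixed, d ∝ v².
Factor = (41/26)² = 1.5769² = 2.4866.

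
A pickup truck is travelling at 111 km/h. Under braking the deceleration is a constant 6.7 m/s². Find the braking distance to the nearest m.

Braking distance ≈ 71 m

111 km/h ÷ 3.6 = 30.8333 m/s.
Braking distance = v²/(2a) = 30.8333² / (2 × 6.700) = 950.692 / 13.400 = 70.947 m.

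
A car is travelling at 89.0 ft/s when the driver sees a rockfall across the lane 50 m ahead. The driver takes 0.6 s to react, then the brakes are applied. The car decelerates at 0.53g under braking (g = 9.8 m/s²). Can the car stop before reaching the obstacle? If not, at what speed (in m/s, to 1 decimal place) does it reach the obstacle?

89 ft/s × 0.3048 = 27.1272 m/s.
a = 0.53 × 9.8 = 5.194 m/s².
Reaction distance = 27.1272 × 0.6 = 16.276 m.
Braking distance needed to stop: v²/(2a) = 735.885 / 10.388 = 70.840 m, so total needed = 16.276 + 70.840 = 87.116 m > 50 m — it cannot stop.
Distance remaining when braking begins: 50 − 16.276 = 33.724 m.
v² = v₀² − 2a·d = 735.885 − 2 × 5.194 × 33.724 = 385.560 m²/s².
v = √385.560 = 19.636 m/s.

No — it strikes the obstacle at 19.6 m/s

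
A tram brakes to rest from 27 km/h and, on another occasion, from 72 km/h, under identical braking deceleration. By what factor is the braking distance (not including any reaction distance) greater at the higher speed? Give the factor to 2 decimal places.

Factor ≈ 7.11

Braking distance d = v²/(2a), so with a fixed, d ∝ v².
Factor = (72/27)² = 2.6667² = 7.1113.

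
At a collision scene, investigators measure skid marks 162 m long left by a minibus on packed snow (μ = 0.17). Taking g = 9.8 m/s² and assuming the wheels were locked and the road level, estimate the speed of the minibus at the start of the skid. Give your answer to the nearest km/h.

Initial speed ≈ 84 km/h

Deceleration a = μg = 0.17 × 9.8 = 1.666 m/s².
v = √(2a·d) = √(2 × 1.666 × 162) = √539.784 = 23.2333 m/s.
= 23.2333 × 3.6 = 83.640 km/h.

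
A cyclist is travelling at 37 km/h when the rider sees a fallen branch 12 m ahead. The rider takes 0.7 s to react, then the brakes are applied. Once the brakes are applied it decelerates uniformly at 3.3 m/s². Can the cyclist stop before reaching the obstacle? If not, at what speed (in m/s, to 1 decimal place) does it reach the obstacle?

37 km/h ÷ 3.6 = 10.2778 m/s.
Reaction distance = 10.2778 × 0.7 = 7.194 m.
Braking distance needed to stop: v²/(2a) = 105.633 / 6.600 = 16.005 m, so total needed = 7.194 + 16.005 = 23.199 m > 12 m — it cannot stop.
Distance remaining when braking begins: 12 − 7.194 = 4.806 m.
v² = v₀² − 2a·d = 105.633 − 2 × 3.300 × 4.806 = 73.913 m²/s².
v = √73.913 = 8.597 m/s.

No — it strikes the obstacle at 8.6 m/s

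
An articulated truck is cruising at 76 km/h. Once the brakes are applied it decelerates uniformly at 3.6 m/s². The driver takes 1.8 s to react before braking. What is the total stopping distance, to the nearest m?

76 km/h ÷ 3.6 = 21.1111 m/s.
Reaction distance = v·t_r = 21.1111 × 1.8 = 38.000 m.
Braking distance = v²/(2a) = 21.1111² / (2 × 3.600) = 445.679 / 7.200 = 61.900 m.
Total = 38.000 + 61.900 = 99.900 m.

Total stopping distance ≈ 100 m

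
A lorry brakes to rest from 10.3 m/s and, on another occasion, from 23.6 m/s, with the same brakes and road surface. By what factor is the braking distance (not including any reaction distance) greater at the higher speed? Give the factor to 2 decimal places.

Factor ≈ 5.25

Braking distance d = v²/(2a), so with a fixed, d ∝ v².
Factor = (23.6/10.3)² = 2.2913² = 5.2501.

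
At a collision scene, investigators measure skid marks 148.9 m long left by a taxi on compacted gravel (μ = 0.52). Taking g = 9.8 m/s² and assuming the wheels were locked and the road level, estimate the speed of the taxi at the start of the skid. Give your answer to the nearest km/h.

Deceleration a = μg = 0.52 × 9.8 = 5.096 m/s².
v = √(2a·d) = √(2 × 5.096 × 148.9) = √1517.589 = 38.9562 m/s.
= 38.9562 × 3.6 = 140.242 km/h.

Initial speed ≈ 140 km/h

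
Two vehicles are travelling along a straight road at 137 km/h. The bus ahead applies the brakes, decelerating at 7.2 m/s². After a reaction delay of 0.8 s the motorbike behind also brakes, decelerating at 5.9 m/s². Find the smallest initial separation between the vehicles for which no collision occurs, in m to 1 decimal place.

137 km/h ÷ 3.6 = 38.0556 m/s.
Leader travels v²/(2a_L) = 1448.229 / 14.400 = 100.571 m before stopping.
Follower covers v·t_r = 38.0556 × 0.8 = 30.444 m while reacting, then v²/(2a_F) = 1448.229 / 11.800 = 122.731 m while braking, for a total of 30.444 + 122.731 = 153.175 m.
Since a_F ≤ a_L and the follower starts braking later, the follower is never slower than the leader, so the closest approach is when both have stopped.
Minimum gap = 153.175 − 100.571 = 52.604 m.

Minimum gap ≈ 52.6 m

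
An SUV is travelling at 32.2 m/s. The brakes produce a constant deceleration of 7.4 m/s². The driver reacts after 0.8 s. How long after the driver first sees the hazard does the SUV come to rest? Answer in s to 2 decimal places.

Total time ≈ 5.15 s

Braking time = v/a = 32.2000 / 7.400 = 4.351 s.
Total = 0.8 + 4.351 = 5.151 s.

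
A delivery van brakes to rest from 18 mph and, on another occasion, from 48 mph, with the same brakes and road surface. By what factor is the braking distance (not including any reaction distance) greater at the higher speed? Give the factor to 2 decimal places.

Braking distance d = v²/(2a), so with a fixed, d ∝ v².
Factor = (48/18)² = 2.6667² = 7.1113.

Factor ≈ 7.11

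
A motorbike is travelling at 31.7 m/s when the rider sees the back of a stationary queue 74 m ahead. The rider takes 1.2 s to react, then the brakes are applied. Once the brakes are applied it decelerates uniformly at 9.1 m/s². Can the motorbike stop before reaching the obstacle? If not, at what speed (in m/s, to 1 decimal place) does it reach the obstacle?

No — it strikes the obstacle at 18.7 m/s

Reaction distance = 31.7000 × 1.2 = 38.040 m.
Braking distance needed to stop: v²/(2a) = 1004.890 / 18.200 = 55.214 m, so total needed = 38.040 + 55.214 = 93.254 m > 74 m — it cannot stop.
Distance remaining when braking begins: 74 − 38.040 = 35.960 m.
v² = v₀² − 2a·d = 1004.890 − 2 × 9.100 × 35.960 = 350.418 m²/s².
v = √350.418 = 18.719 m/s.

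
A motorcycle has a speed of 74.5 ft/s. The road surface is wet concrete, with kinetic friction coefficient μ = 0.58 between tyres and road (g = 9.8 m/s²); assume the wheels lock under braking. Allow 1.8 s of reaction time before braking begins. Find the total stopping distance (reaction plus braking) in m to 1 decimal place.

Total stopping distance ≈ 86.2 m

74.5 ft/s × 0.3048 = 22.7076 m/s.
a = μg = 0.58 × 9.8 = 5.684 m/s².
Reaction distance = v·t_r = 22.7076 × 1.8 = 40.874 m.
Braking distance = v²/(2a) = 22.7076² / (2 × 5.684) = 515.635 / 11.368 = 45.358 m.
Total = 40.874 + 45.358 = 86.232 m.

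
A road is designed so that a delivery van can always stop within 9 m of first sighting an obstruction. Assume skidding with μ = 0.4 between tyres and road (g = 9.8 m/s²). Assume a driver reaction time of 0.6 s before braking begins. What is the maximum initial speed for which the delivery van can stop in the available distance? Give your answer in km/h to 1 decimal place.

Maximum speed ≈ 22.9 km/h

a = μg = 0.4 × 9.8 = 3.920 m/s².
Stopping distance: v·t_r + v²/(2a) = 9 with t_r = 0.6 s and a = 3.920 m/s².
So v² + 4.704 v − 70.56 = 0.
Positive root: v = −a·t_r + √((a·t_r)² + 2a·d) = −2.352 + √(5.532 + 70.56) = 6.3711 m/s.
6.3711 m/s × 3.6 = 22.936 km/h.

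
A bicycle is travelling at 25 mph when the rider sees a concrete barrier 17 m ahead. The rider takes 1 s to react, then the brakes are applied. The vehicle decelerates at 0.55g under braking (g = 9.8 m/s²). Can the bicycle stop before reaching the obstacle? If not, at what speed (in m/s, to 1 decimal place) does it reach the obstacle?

25 mph × 0.44704 = 11.1760 m/s.
a = 0.55 × 9.8 = 5.390 m/s².
Reaction distance = 11.1760 × 1 = 11.176 m.
Braking distance needed to stop: v²/(2a) = 124.903 / 10.780 = 11.587 m, so total needed = 11.176 + 11.587 = 22.763 m > 17 m — it cannot stop.
Distance remaining when braking begins: 17 − 11.176 = 5.824 m.
v² = v₀² − 2a·d = 124.903 − 2 × 5.390 × 5.824 = 62.120 m²/s².
v = √62.120 = 7.882 m/s.

No — it strikes the obstacle at 7.9 m/s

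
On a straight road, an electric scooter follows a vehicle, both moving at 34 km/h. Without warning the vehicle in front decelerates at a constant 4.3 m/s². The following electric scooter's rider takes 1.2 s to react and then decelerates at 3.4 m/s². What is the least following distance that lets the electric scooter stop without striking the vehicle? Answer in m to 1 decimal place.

Minimum gap ≈ 14.1 m

34 km/h ÷ 3.6 = 9.4444 m/s.
Leader travels v²/(2a_L) = 89.197 / 8.600 = 10.372 m before stopping.
Follower covers v·t_r = 9.4444 × 1.2 = 11.333 m while reacting, then v²/(2a_F) = 89.197 / 6.800 = 13.117 m while braking, for a total of 11.333 + 13.117 = 24.450 m.
Since a_F ≤ a_L and the follower starts braking later, the follower is never slower than the leader, so the closest approach is when both have stopped.
Minimum gap = 24.450 − 10.372 = 14.078 m.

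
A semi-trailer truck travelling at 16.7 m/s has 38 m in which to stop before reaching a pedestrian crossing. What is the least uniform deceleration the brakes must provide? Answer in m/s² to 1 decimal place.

v² = 2a·d ⇒ a = v²/(2d) = 16.7000² / (2 × 38.000) = 278.890 / 76.000 = 3.6696 m/s².

Required deceleration ≈ 3.7 m/s²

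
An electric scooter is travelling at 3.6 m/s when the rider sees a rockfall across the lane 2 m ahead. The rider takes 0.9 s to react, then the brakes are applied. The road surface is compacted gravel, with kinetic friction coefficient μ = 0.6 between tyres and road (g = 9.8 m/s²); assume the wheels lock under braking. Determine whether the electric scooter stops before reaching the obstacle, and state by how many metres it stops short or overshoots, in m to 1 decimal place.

a = μg = 0.6 × 9.8 = 5.880 m/s².
Reaction distance = 3.6000 × 0.9 = 3.240 m.
Braking distance = v²/(2a) = 12.960 / 11.760 = 1.102 m.
Total stopping distance = 3.240 + 1.102 = 4.342 m, vs 2 m available — it cannot stop in time and overshoots by 4.342 − 2 = 2.342 m.

No — it overshoots by 2.3 m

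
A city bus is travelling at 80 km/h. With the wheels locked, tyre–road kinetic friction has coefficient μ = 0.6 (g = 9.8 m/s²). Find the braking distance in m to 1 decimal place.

80 km/h ÷ 3.6 = 22.2222 m/s.
a = μg = 0.6 × 9.8 = 5.880 m/s².
Braking distance = v²/(2a) = 22.2222² / (2 × 5.880) = 493.826 / 11.760 = 41.992 m.

Braking distance ≈ 42.0 m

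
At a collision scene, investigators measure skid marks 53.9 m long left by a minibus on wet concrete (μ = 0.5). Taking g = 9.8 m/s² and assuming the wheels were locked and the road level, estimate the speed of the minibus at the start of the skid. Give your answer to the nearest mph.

Deceleration a = μg = 0.5 × 9.8 = 4.900 m/s².
v = √(2a·d) = √(2 × 4.900 × 53.9) = √528.220 = 22.9830 m/s.
= 22.9830 ÷ 0.44704 = 51.412 mph.

Initial speed ≈ 51 mph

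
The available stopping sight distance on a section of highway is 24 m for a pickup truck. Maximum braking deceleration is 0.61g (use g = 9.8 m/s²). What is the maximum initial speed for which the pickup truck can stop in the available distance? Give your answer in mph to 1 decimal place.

a = 0.61 × 9.8 = 5.978 m/s².
v²/(2a) = d ⇒ v = √(2 × 5.978 × 24) = √286.94 = 16.9393 m/s.
16.9393 m/s ÷ 0.44704 = 37.892 mph.

Maximum speed ≈ 37.9 mph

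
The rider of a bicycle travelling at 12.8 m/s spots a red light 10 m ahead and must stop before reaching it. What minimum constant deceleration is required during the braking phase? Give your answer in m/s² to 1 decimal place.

v² = 2a·d ⇒ a = v²/(2d) = 12.8000² / (2 × 10.000) = 163.840 / 20.000 = 8.1920 m/s².

Required deceleration ≈ 8.2 m/s²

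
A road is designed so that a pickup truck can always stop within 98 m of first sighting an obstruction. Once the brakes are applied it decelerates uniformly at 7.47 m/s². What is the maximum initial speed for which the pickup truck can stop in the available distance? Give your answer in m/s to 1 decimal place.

Maximum speed ≈ 38.3 m/s

v²/(2a) = d ⇒ v = √(2 × 7.470 × 98) = √1464.12 = 38.2638 m/s.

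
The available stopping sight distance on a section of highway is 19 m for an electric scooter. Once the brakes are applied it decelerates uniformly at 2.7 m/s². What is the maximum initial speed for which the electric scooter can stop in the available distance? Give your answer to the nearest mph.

Maximum speed ≈ 23 mph

v²/(2a) = d ⇒ v = √(2 × 2.700 × 19) = √102.60 = 10.1292 m/s.
10.1292 m/s ÷ 0.44704 = 22.658 mph.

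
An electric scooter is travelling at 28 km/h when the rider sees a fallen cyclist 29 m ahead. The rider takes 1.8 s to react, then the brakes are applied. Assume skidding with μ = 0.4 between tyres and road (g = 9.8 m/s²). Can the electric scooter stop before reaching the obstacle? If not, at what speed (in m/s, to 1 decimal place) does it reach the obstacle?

28 km/h ÷ 3.6 = 7.7778 m/s.
a = μg = 0.4 × 9.8 = 3.920 m/s².
Reaction distance = 7.7778 × 1.8 = 14.000 m.
Braking distance = v²/(2a) = 60.494 / 7.840 = 7.716 m.
Total stopping distance = 14.000 + 7.716 = 21.716 m, vs 29 m available — it stops with 29 − 21.716 = 7.284 m to spare.

Yes — it stops about 7.3 m short of the obstacle, so it never reaches it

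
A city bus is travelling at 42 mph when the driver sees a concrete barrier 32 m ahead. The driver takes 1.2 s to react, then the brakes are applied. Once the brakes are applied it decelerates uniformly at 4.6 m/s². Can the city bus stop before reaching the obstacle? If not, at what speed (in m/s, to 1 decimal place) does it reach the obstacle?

42 mph × 0.44704 = 18.7757 m/s.
Reaction distance = 18.7757 × 1.2 = 22.531 m.
Braking distance needed to stop: v²/(2a) = 352.527 / 9.200 = 38.318 m, so total needed = 22.531 + 38.318 = 60.849 m > 32 m — it cannot stop.
Distance remaining when braking begins: 32 − 22.531 = 9.469 m.
v² = v₀² − 2a·d = 352.527 − 2 × 4.600 × 9.469 = 265.412 m²/s².
v = √265.412 = 16.291 m/s.

No — it strikes the obstacle at 16.3 m/s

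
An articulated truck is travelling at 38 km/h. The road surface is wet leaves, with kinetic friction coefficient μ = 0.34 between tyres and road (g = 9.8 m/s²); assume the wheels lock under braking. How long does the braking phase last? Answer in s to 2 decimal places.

Braking time ≈ 3.17 s

38 km/h ÷ 3.6 = 10.5556 m/s.
a = μg = 0.34 × 9.8 = 3.332 m/s².
Braking time = v/a = 10.5556 / 3.332 = 3.168 s.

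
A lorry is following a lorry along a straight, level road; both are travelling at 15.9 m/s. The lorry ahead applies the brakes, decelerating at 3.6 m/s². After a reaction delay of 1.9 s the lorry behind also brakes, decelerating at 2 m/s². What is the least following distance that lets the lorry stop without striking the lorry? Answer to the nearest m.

Minimum gap ≈ 58 m

Leader travels v²/(2a_L) = 252.810 / 7.200 = 35.112 m before stopping.
Follower covers v·t_r = 15.9000 × 1.9 = 30.210 m while reacting, then v²/(2a_F) = 252.810 / 4.000 = 63.203 m while braking, for a total of 30.210 + 63.203 = 93.413 m.
Since a_F ≤ a_L and the follower starts braking later, the follower is never slower than the leader, so the closest approach is when both have stopped.
Minimum gap = 93.413 − 35.112 = 58.301 m.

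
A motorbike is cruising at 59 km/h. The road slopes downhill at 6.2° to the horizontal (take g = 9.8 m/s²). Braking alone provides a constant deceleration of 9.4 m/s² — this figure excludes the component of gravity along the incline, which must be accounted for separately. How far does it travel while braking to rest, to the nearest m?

59 km/h ÷ 3.6 = 16.3889 m/s.
Gravity along the downhill slope reduces the braking deceleration: a_eff = 9.400 − 9.8·sin 6.2° = 9.400 − 1.058 = 8.342 m/s².
Braking distance = v²/(2a) = 16.3889² / (2 × 8.342) = 268.596 / 16.684 = 16.099 m.

Braking distance ≈ 16 m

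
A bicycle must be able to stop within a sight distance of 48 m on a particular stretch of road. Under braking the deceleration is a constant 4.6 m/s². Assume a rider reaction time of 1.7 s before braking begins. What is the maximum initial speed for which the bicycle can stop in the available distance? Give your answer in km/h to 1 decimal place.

Stopping distance: v·t_r + v²/(2a) = 48 with t_r = 1.7 s and a = 4.600 m/s².
So v² + 15.640 v − 441.60 = 0.
Positive root: v = −a·t_r + √((a·t_r)² + 2a·d) = −7.820 + √(61.152 + 441.60) = 14.6021 m/s.
14.6021 m/s × 3.6 = 52.568 km/h.

Maximum speed ≈ 52.6 km/h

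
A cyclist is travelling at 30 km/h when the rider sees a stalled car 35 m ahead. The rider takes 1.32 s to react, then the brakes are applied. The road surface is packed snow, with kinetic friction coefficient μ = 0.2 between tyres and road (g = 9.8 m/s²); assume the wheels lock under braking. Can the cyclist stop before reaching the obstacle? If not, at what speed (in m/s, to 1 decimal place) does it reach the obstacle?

30 km/h ÷ 3.6 = 8.3333 m/s.
a = μg = 0.2 × 9.8 = 1.960 m/s².
Reaction distance = 8.3333 × 1.32 = 11.000 m.
Braking distance = v²/(2a) = 69.444 / 3.920 = 17.715 m.
Total stopping distance = 11.000 + 17.715 = 28.715 m, vs 35 m available — it stops with 35 − 28.715 = 6.285 m to spare.

Yes — it stops about 6.3 m short of the obstacle, so it never reaches it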